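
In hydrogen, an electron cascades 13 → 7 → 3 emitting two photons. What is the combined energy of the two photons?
1.4312 eV

The energy levels of hydrogen are E_n = -13.6057 / n² eV.

First transition (13 → 7):
ΔE₁ = |E_7 - E_13|
ΔE₁ = |-0.2776673469 - (-0.0805071006)| = 0.1971602 eV

Second transition (7 → 3):
ΔE₂ = |E_3 - E_7|
ΔE₂ = |-1.5117444444 - (-0.2776673469)| = 1.2340771 eV

Total energy released:
E_total = ΔE₁ + ΔE₂ = 0.1971602 + 1.2340771 = 1.4312 eV

Note: This equals the direct transition 13 → 3: 1.4312 eV ✓
Energy is conserved regardless of the path taken.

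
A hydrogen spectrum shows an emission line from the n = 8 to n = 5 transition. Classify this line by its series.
Pfund series

The spectral series in hydrogen are named based on the final (lower) energy level:
- Lyman series: n_final = 1 (ultraviolet)
- Balmer series: n_final = 2 (visible/near-UV)
- Paschen series: n_final = 3 (infrared)
- Brackett series: n_final = 4 (infrared)
- Pfund series: n_final = 5 (far infrared)

Since this transition ends at n = 5, it belongs to the Pfund series.

For reference, this 8 → 5 line has photon energy
ΔE = 13.6057 eV × (1/5² - 1/8²) = 0.331638938 eV,
corresponding to wavelength λ = hc/ΔE = 1239.84 eV·nm / 0.331638938 eV = 3738.524 nm in the far infrared region.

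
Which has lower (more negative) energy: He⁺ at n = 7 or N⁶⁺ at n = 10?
N⁶⁺ at n = 10 (E = -6.67 eV)

Using E_n = -13.6057 Z² / n² eV:

He⁺ (Z = 2) at n = 7:
E = -13.6057 × 2² / 7² = -13.6057 × 4 / 49 = -1.11067 eV

N⁶⁺ (Z = 7) at n = 10:
E = -13.6057 × 7² / 10² = -13.6057 × 49 / 100 = -6.66679 eV

Since -6.66679 eV < -1.11067 eV,
N⁶⁺ at n = 10 is more tightly bound (requires more energy to ionize).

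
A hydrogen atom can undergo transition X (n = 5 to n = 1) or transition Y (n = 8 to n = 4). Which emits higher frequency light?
5 → 1

Calculate the energy for each transition:

Transition 5 → 1:
ΔE₁ = |E_1 - E_5| = |-13.6057/1² - (-13.6057/5²)|
ΔE₁ = |-13.60570000 - (-0.54422800)| = 13.06147 eV

Transition 8 → 4:
ΔE₂ = |E_4 - E_8| = |-13.6057/4² - (-13.6057/8²)|
ΔE₂ = |-0.85035625 - (-0.21258906)| = 0.63777 eV

Since 13.06147 eV > 0.63777 eV, the transition 5 → 1 emits the more energetic photon.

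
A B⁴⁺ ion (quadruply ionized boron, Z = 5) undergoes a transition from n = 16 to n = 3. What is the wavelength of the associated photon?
34.0009 nm

First, find the transition energy using E_n = -13.6057 Z² / n² eV:
E_16 = -13.6057 × 5² / 16² = -1.328682 eV
E_3 = -13.6057 × 5² / 3² = -37.793611 eV

Photon energy: |ΔE| = |E_3 - E_16| = 36.464929 eV

Convert to wavelength using E = hc/λ with hc = 1239.84 eV·nm:
λ = hc/E = 1239.84 eV·nm / 36.464929 eV
λ = 34.0009 nm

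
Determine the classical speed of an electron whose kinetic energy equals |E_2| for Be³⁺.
4.37539e+06 m/s (or 1.46% of c)

The binding energy at n = 2 for Be³⁺ is:
E_2 = -13.6057 × 4²/2² = -54.4228000 eV
|E_2| = 54.4228000 eV

Convert to Joules:
KE = 54.4228000 eV × (1.602177 × 10⁻¹⁹ J/eV) = 8.7194958e-18 J

Using KE = ½mv²:
v = √(2·KE/m_e)
v = √(2 × 8.7194958e-18 J / 9.10938 × 10⁻³¹ kg)
v = 4.37539e+06 m/s

This is approximately 1.46% the speed of light.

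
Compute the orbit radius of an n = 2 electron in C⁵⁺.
0.0353 nm (or 0.3528 Å)

The Bohr radius formula is:
r_n = n² a₀ / Z

where a₀ = 0.0529177 nm is the Bohr radius.

For C⁵⁺ (Z = 6) at n = 2:
r_2 = 2² × 0.0529177 nm / 6
r_2 = 4 × 0.0529177 nm / 6
r_2 = 0.21167 nm / 6
r_2 = 0.0353 nm

The electron orbits at approximately 0.0353 nm from the nucleus.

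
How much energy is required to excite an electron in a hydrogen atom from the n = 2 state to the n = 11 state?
3.289 eV

The energy levels of a hydrogen-like atom are E_n = -13.6057 eV / n².

Energy at n = 2: E_2 = -13.6057 / 2² = -3.401425 eV
Energy at n = 11: E_11 = -13.6057 / 11² = -0.112444 eV

The excitation energy is the difference:
ΔE = E_11 - E_2
ΔE = -0.112444 - (-3.401425)
ΔE = 3.289 eV

Since this is positive, energy must be absorbed (photon absorption).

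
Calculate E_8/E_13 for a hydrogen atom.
2.640625

Using E_n = -13.6057 Z² / n² eV with Z = 1:

E_8 = -13.6057 / 8² = -13.6057 / 64 = -0.212589062500 eV
E_13 = -13.6057 / 13² = -13.6057 / 169 = -0.080507100592 eV

The ratio is:
E_8/E_13 = (-0.212589062500) / (-0.080507100592)
E_8/E_13 = (-13.6057/64) / (-13.6057/169)
E_8/E_13 = 169/64
E_8/E_13 = 2.640625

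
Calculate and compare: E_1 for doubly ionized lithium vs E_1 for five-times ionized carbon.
C⁵⁺ at n = 1 (E = -489.805200 eV)

Using E_n = -13.6057 Z² / n² eV:

Li²⁺ (Z = 3) at n = 1:
E = -13.6057 × 3² / 1² = -13.6057 × 9 / 1 = -122.451300000 eV

C⁵⁺ (Z = 6) at n = 1:
E = -13.6057 × 6² / 1² = -13.6057 × 36 / 1 = -489.805200000 eV

Since -489.805200000 eV < -122.451300000 eV,
C⁵⁺ at n = 1 is more tightly bound (requires more energy to ionize).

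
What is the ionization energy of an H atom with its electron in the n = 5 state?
0.544 eV

The ionization energy is the energy needed to remove the electron completely (n → ∞).

For hydrogen, E_n = -13.6057 eV / n².

At n = 5: E_5 = -13.6057 / 5² = -0.544228 eV
At n = ∞: E_∞ = 0 eV

Ionization energy = E_∞ - E_5 = 0 - (-0.544228) = 0.544228 eV
Ionization energy ≈ 0.544 eV

This is also called the binding energy of the electron in state n = 5.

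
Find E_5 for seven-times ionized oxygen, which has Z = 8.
-34.8306 eV

For hydrogen-like ions, the energy levels scale with Z²:
E_n = -13.6057 Z² / n² eV

For O⁷⁺ (Z = 8) at n = 5:
E_5 = -13.6057 × 8² / 5²
E_5 = -13.6057 × 64 / 25
E_5 = -870.7648 / 25
E_5 = -34.8306 eV

The energy is 64 times more negative than hydrogen at the same n due to the stronger nuclear charge.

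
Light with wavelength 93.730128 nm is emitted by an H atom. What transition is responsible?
n = 6 → n = 1

First, find the photon energy from the wavelength (hc = 1239.84 eV·nm):
E = hc/λ = 1239.84 eV·nm / 93.730128 nm = 13.227764 eV

The energy levels of hydrogen satisfy E_n = -13.6057 / n² eV, so an emission n_i → n_f releases
ΔE = 13.6057 × (1/n_f² − 1/n_i²) eV.

Setting ΔE equal to the photon energy:
1/n_f² − 1/n_i² = 13.227764 / 13.6057 = 0.97222223

Since 1/n_i² must be positive, we need 1/n_f² > 0.97222223, i.e. n_f ≤ 1. For each allowed n_f, solve n_i = (1/n_f² − 0.97222223)^(−1/2) and check whether it is a whole number:
  n_f = 1: 1/n_i² = 1.00000000 − 0.97222223 = 0.02777777 → n_i = 6.000  → integer, n_i = 6 ✓

Only n_f = 1 gives an integer upper level, n_i = 6.

The transition is from n = 6 to n = 1 (emission).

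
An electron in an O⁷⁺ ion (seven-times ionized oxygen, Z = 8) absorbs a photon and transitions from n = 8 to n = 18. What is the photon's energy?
10.918154 eV

The energy levels of a hydrogen-like atom are E_n = -13.6057 Z² eV / n².

Energy at n = 8: E_8 = -13.6057 × 8² / 8² = -13.605700000 eV
Energy at n = 18: E_18 = -13.6057 × 8² / 18² = -2.687545679 eV

The excitation energy is the difference:
ΔE = E_18 - E_8
ΔE = -2.687545679 - (-13.605700000)
ΔE = 10.918154 eV

Since this is positive, energy must be absorbed (photon absorption).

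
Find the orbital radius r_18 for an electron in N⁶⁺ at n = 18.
2.4493 nm (or 24.4933 Å)

The Bohr radius formula is:
r_n = n² a₀ / Z

where a₀ = 0.0529177 nm is the Bohr radius.

For N⁶⁺ (Z = 7) at n = 18:
r_18 = 18² × 0.0529177 nm / 7
r_18 = 324 × 0.0529177 nm / 7
r_18 = 17.14533 nm / 7
r_18 = 2.4493 nm

The electron orbits at approximately 2.4493 nm from the nucleus.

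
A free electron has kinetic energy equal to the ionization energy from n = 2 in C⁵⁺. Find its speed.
6.5631e+06 m/s (or 2.19% of c)

The binding energy at n = 2 for C⁵⁺ is:
E_2 = -13.6057 × 6²/2² = -122.45130 eV
|E_2| = 122.45130 eV

Convert to Joules:
KE = 122.45130 eV × (1.602177 × 10⁻¹⁹ J/eV) = 1.961887e-17 J

Using KE = ½mv²:
v = √(2·KE/m_e)
v = √(2 × 1.961887e-17 J / 9.10938 × 10⁻³¹ kg)
v = 6.5631e+06 m/s

This is approximately 2.19% the speed of light.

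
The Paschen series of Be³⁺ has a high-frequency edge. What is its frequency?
5.85e+15 Hz

The series limit corresponds to the transition from n = ∞ to n = 3.
This is the highest energy (shortest wavelength) transition in the Paschen series.

E_∞ = 0 eV
E_3 = -13.6057 × 4² / 3² = -24.18791 eV

Energy at series limit:
ΔE = E_∞ - E_3 = 0 - (-24.18791) = 24.18791 eV
E = 24.18791 eV × (1.602177 × 10⁻¹⁹ J/eV) = 3.8753e-18 J
f = E/h = 3.8753e-18 J / (6.62607 × 10⁻³⁴ J·s) = 5.85e+15 Hz

This energy equals the ionization energy from the n = 3 state of Be³⁺.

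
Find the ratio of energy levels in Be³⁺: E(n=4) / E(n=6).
2.25

Using E_n = -13.6057 Z² / n² eV with Z = 4:

E_4 = -13.6057 × 4² / 4² = -217.6912 / 16 = -13.60570000 eV
E_6 = -13.6057 × 4² / 6² = -217.6912 / 36 = -6.04697778 eV

The ratio is:
E_4/E_6 = (-13.60570000) / (-6.04697778)
E_4/E_6 = (-217.6912/16) / (-217.6912/36)
E_4/E_6 = 36/16
E_4/E_6 = 2.25
(Note: the Z² factors cancel in the ratio.)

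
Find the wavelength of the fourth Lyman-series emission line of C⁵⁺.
2.63676 nm

The lines of a series are numbered from the longest wavelength (smallest ΔE) outward; the fourth line is the transition from n = n_f + 4 to n_f.
The Lyman series has all transitions ending at n_f = 1.

For C⁵⁺ (Z = 6), the fourth line (δ-line) is the jump from n = 5 to n = 1:
E_5 = -13.6057 × 6² / 5² = -19.5922080 eV
E_1 = -13.6057 × 6² / 1² = -489.8052000 eV
ΔE = E_5 - E_1 = 470.2129920 eV

λ = hc/E = 1239.84 eV·nm / 470.2129920 eV
λ = 2.63676 nm

This is the δ-line of the Lyman series in C⁵⁺.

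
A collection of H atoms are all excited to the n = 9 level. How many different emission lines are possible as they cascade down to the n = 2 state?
28

The electron can occupy levels n = 2, 3, ..., 9 during de-excitation — that is m = 9 - 2 + 1 = 8 distinct levels.

The number of distinct spectral lines equals the number of ways to choose 2 of these m levels (each pair gives one possible emission transition):

Number of lines = m(m-1)/2 = 8×7/2 = 28

These correspond to all possible transitions between the 8 levels:
9 → 8, 9 → 7, 9 → 6, 9 → 5, 9 → 4, 9 → 3, 9 → 2, 8 → 7...

Each transition produces a photon with a unique energy (and thus wavelength). This count does not depend on Z.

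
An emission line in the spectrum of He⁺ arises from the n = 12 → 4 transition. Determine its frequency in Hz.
7.311e+14 Hz

First, find the transition energy:
E_12 = -13.6057 × 2² / 12² = -0.377936 eV
E_4 = -13.6057 × 2² / 4² = -3.401425 eV
|ΔE| = |E_4 - E_12| = 3.023489 eV

Convert to Joules: E = 3.023489 eV × (1.602177 × 10⁻¹⁹ J/eV) = 4.84416e-19 J

Using E = hf:
f = E/h = 4.84416e-19 J / (6.62607 × 10⁻³⁴ J·s)
f = 7.311e+14 Hz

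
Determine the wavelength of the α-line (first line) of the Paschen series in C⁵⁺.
52.072293 nm

The longest wavelength corresponds to the smallest energy transition in the series.
The Paschen series has all transitions ending at n_f = 3.

For C⁵⁺ (Z = 6), the first line (α-line) is the jump from n = 4 to n = 3:
E_4 = -13.6057 × 6² / 4² = -30.61282500 eV
E_3 = -13.6057 × 6² / 3² = -54.42280000 eV
ΔE = E_4 - E_3 = 23.80997500 eV

λ = hc/E = 1239.84 eV·nm / 23.80997500 eV
λ = 52.072293 nm

This is the α-line of the Paschen series in C⁵⁺.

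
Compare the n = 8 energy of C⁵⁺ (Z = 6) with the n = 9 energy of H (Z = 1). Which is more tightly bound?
C⁵⁺ at n = 8 (E = -7.6532 eV)

Using E_n = -13.6057 Z² / n² eV:

C⁵⁺ (Z = 6) at n = 8:
E = -13.6057 × 6² / 8² = -13.6057 × 36 / 64 = -7.6532063 eV

H (Z = 1) at n = 9:
E = -13.6057 × 1² / 9² = -13.6057 × 1 / 81 = -0.1679716 eV

Since -7.6532063 eV < -0.1679716 eV,
C⁵⁺ at n = 8 is more tightly bound (requires more energy to ionize).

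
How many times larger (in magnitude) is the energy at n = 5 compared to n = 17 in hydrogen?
11.560

Using E_n = -13.6057 Z² / n² eV with Z = 1:

E_5 = -13.6057 / 5² = -13.6057 / 25 = -0.544228000 eV
E_17 = -13.6057 / 17² = -13.6057 / 289 = -0.047078547 eV

The ratio is:
E_5/E_17 = (-0.544228000) / (-0.047078547)
E_5/E_17 = (-13.6057/25) / (-13.6057/289)
E_5/E_17 = 289/25
E_5/E_17 = 11.560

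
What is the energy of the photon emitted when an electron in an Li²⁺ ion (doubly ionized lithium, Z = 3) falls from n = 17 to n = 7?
2.075 eV

The energy levels are E_n = -13.6057 Z² eV / n².

Energy at n = 17: E_17 = -13.6057 × 3² / 17² = -0.423707 eV
Energy at n = 7: E_7 = -13.6057 × 3² / 7² = -2.499006 eV

For emission (electron falling to lower state), the photon energy is:
E_photon = E_17 - E_7 = |-0.423707 - (-2.499006)|
E_photon = 2.075 eV

This energy is carried away by the emitted photon.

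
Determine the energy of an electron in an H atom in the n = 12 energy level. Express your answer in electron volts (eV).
-0.0945 eV

The energy levels of a hydrogen-like atom are given by:
E_n = -13.6057 eV / n²

For n = 12:
E_12 = -13.6057 eV / 12²
E_12 = -13.6057 eV / 144
E_12 = -0.0945 eV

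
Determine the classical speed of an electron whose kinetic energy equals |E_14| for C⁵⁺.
9.376e+05 m/s (or 0.3127% of c)

The binding energy at n = 14 for C⁵⁺ is:
E_14 = -13.6057 × 6²/14² = -2.499006 eV
|E_14| = 2.499006 eV

Convert to Joules:
KE = 2.499006 eV × (1.602177 × 10⁻¹⁹ J/eV) = 4.00385e-19 J

Using KE = ½mv²:
v = √(2·KE/m_e)
v = √(2 × 4.00385e-19 J / 9.10938 × 10⁻³¹ kg)
v = 9.376e+05 m/s

This is approximately 0.3127% the speed of light.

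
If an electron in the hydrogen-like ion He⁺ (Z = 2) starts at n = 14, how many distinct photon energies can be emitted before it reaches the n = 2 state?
78

The electron can occupy levels n = 2, 3, ..., 14 during de-excitation — that is m = 14 - 2 + 1 = 13 distinct levels.

The number of distinct spectral lines equals the number of ways to choose 2 of these m levels (each pair gives one possible emission transition):

Number of lines = m(m-1)/2 = 13×12/2 = 78

These correspond to all possible transitions between the 13 levels:
14 → 13, 14 → 12, 14 → 11, 14 → 10, 14 → 9, 14 → 8, 14 → 7, 14 → 6...

Each transition produces a photon with a unique energy (and thus wavelength). This count does not depend on Z.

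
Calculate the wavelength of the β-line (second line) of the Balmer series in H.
486.0081 nm

The lines of a series are numbered from the longest wavelength (smallest ΔE) outward; the second line is the transition from n = n_f + 2 to n_f.
The Balmer series has all transitions ending at n_f = 2.

For H, the second line (β-line) is the jump from n = 4 to n = 2:
E_4 = -13.6057 / 4² = -0.85035625 eV
E_2 = -13.6057 / 2² = -3.40142500 eV
ΔE = E_4 - E_2 = 2.55106875 eV

λ = hc/E = 1239.84 eV·nm / 2.55106875 eV
λ = 486.0081 nm

This is the β-line of the Balmer series in H.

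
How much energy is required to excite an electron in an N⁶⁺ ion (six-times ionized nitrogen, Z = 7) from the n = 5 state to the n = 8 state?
16.250 eV

The energy levels of a hydrogen-like atom are E_n = -13.6057 Z² eV / n².

Energy at n = 5: E_5 = -13.6057 × 7² / 5² = -26.667172 eV
Energy at n = 8: E_8 = -13.6057 × 7² / 8² = -10.416864 eV

The excitation energy is the difference:
ΔE = E_8 - E_5
ΔE = -10.416864 - (-26.667172)
ΔE = 16.250 eV

Since this is positive, energy must be absorbed (photon absorption).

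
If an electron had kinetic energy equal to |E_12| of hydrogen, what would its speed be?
1.8231e+05 m/s (or 0.060811% of c)

The binding energy at n = 12 for hydrogen is:
E_12 = -13.6057/12² = -0.094484028 eV
|E_12| = 0.094484028 eV

Convert to Joules:
KE = 0.094484028 eV × (1.602177 × 10⁻¹⁹ J/eV) = 1.513801e-20 J

Using KE = ½mv²:
v = √(2·KE/m_e)
v = √(2 × 1.513801e-20 J / 9.10938 × 10⁻³¹ kg)
v = 1.8231e+05 m/s

This is approximately 0.060811% the speed of light.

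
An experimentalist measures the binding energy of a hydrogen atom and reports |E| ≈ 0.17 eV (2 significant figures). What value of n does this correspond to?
n = 9

The exact energy levels follow E_n = -13.6057 eV / n².

The measured value (-0.17 eV) is reported to only 2 significant figures, so we must test candidate n values and see which one matches to that precision.

Candidate energies:
  n = 7:  E = -13.6057/7² = -0.27767 eV
  n = 8:  E = -13.6057/8² = -0.21259 eV
  n = 9:  E = -13.6057/9² = -0.16797 eV  ← matches
  n = 10:  E = -13.6057/10² = -0.13606 eV
  n = 11:  E = -13.6057/11² = -0.11244 eV

Checking against the measurement of -0.17 eV (2 sig figs), only n = 9 agrees:
E_9 = -0.16797 eV, which rounds to -0.17 eV ✓

Therefore n = 9.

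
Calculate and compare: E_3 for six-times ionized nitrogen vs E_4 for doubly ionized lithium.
N⁶⁺ at n = 3 (E = -74.075478 eV)

Using E_n = -13.6057 Z² / n² eV:

N⁶⁺ (Z = 7) at n = 3:
E = -13.6057 × 7² / 3² = -13.6057 × 49 / 9 = -74.075477778 eV

Li²⁺ (Z = 3) at n = 4:
E = -13.6057 × 3² / 4² = -13.6057 × 9 / 16 = -7.653206250 eV

Since -74.075477778 eV < -7.653206250 eV,
N⁶⁺ at n = 3 is more tightly bound (requires more energy to ionize).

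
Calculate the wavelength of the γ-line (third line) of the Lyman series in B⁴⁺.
3.8881 nm

The lines of a series are numbered from the longest wavelength (smallest ΔE) outward; the third line is the transition from n = n_f + 3 to n_f.
The Lyman series has all transitions ending at n_f = 1.

For B⁴⁺ (Z = 5), the third line (γ-line) is the jump from n = 4 to n = 1:
E_4 = -13.6057 × 5² / 4² = -21.258906 eV
E_1 = -13.6057 × 5² / 1² = -340.142500 eV
ΔE = E_4 - E_1 = 318.883594 eV

λ = hc/E = 1239.84 eV·nm / 318.883594 eV
λ = 3.8881 nm

This is the γ-line of the Lyman series in B⁴⁺.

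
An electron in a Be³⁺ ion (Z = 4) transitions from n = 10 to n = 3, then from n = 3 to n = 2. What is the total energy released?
52.245888 eV

The energy levels of Be³⁺ are E_n = -13.6057 × 4² / n² eV.

First transition (10 → 3):
ΔE₁ = |E_3 - E_10|
ΔE₁ = |-24.187911111111 - (-2.176912000000)| = 22.010999111 eV

Second transition (3 → 2):
ΔE₂ = |E_2 - E_3|
ΔE₂ = |-54.422800000000 - (-24.187911111111)| = 30.234888889 eV

Total energy released:
E_total = ΔE₁ + ΔE₂ = 22.010999111 + 30.234888889 = 52.245888 eV

Note: This equals the direct transition 10 → 2: 52.245888 eV ✓
Energy is conserved regardless of the path taken.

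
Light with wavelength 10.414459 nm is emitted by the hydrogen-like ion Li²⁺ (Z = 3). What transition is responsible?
n = 6 → n = 1

First, find the photon energy from the wavelength (hc = 1239.84 eV·nm):
E = hc/λ = 1239.84 eV·nm / 10.414459 nm = 119.04987 eV

The energy levels of Li²⁺ satisfy E_n = -13.6057 × 3² / n² eV, so an emission n_i → n_f releases
ΔE = 13.6057 × 3² × (1/n_f² − 1/n_i²) eV.

Setting ΔE equal to the photon energy:
1/n_f² − 1/n_i² = 119.04987 / (13.6057 × 3²) = 0.97222218

Since 1/n_i² must be positive, we need 1/n_f² > 0.97222218, i.e. n_f ≤ 1. For each allowed n_f, solve n_i = (1/n_f² − 0.97222218)^(−1/2) and check whether it is a whole number:
  n_f = 1: 1/n_i² = 1.00000000 − 0.97222218 = 0.02777782 → n_i = 6.000  → integer, n_i = 6 ✓

Only n_f = 1 gives an integer upper level, n_i = 6.

The transition is from n = 6 to n = 1 (emission).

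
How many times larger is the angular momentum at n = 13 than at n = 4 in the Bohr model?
3.250

In the Bohr model, L_n = nℏ, so the ratio is purely the ratio of quantum numbers:

L_13/L_4 = 13ℏ / 4ℏ = 13/4 = 3.250

The angular momentum scales linearly with n.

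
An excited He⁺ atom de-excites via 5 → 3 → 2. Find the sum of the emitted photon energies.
11.42879 eV

The energy levels of He⁺ are E_n = -13.6057 × 2² / n² eV.

First transition (5 → 3):
ΔE₁ = |E_3 - E_5|
ΔE₁ = |-6.04697777778 - (-2.17691200000)| = 3.87006578 eV

Second transition (3 → 2):
ΔE₂ = |E_2 - E_3|
ΔE₂ = |-13.60570000000 - (-6.04697777778)| = 7.55872222 eV

Total energy released:
E_total = ΔE₁ + ΔE₂ = 3.87006578 + 7.55872222 = 11.42879 eV

Note: This equals the direct transition 5 → 2: 11.42879 eV ✓
Energy is conserved regardless of the path taken.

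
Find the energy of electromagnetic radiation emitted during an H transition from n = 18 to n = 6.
0.335943 eV

The energy levels are E_n = -13.6057 eV / n².

Energy at n = 18: E_18 = -13.6057 / 18² = -0.041992901 eV
Energy at n = 6: E_6 = -13.6057 / 6² = -0.377936111 eV

For emission (electron falling to lower state), the photon energy is:
E_photon = E_18 - E_6 = |-0.041992901 - (-0.377936111)|
E_photon = 0.335943 eV

This energy is carried away by the emitted photon.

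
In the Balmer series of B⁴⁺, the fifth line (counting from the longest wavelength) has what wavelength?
15.87626 nm

The lines of a series are numbered from the longest wavelength (smallest ΔE) outward; the fifth line is the transition from n = n_f + 5 to n_f.
The Balmer series has all transitions ending at n_f = 2.

For B⁴⁺ (Z = 5), the fifth line (ε-line) is the jump from n = 7 to n = 2:
E_7 = -13.6057 × 5² / 7² = -6.9416837 eV
E_2 = -13.6057 × 5² / 2² = -85.0356250 eV
ΔE = E_7 - E_2 = 78.0939413 eV

λ = hc/E = 1239.84 eV·nm / 78.0939413 eV
λ = 15.87626 nm

This is the ε-line of the Balmer series in B⁴⁺.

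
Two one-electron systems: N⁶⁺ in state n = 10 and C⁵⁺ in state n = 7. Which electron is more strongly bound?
C⁵⁺ at n = 7 (E = -10.00 eV)

Using E_n = -13.6057 Z² / n² eV:

N⁶⁺ (Z = 7) at n = 10:
E = -13.6057 × 7² / 10² = -13.6057 × 49 / 100 = -6.66679 eV

C⁵⁺ (Z = 6) at n = 7:
E = -13.6057 × 6² / 7² = -13.6057 × 36 / 49 = -9.99602 eV

Since -9.99602 eV < -6.66679 eV,
C⁵⁺ at n = 7 is more tightly bound (requires more energy to ionize).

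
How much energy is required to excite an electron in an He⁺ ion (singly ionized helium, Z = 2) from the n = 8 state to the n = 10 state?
0.30613 eV

The energy levels of a hydrogen-like atom are E_n = -13.6057 Z² eV / n².

Energy at n = 8: E_8 = -13.6057 × 2² / 8² = -0.85035625 eV
Energy at n = 10: E_10 = -13.6057 × 2² / 10² = -0.54422800 eV

The excitation energy is the difference:
ΔE = E_10 - E_8
ΔE = -0.54422800 - (-0.85035625)
ΔE = 0.30613 eV

Since this is positive, energy must be absorbed (photon absorption).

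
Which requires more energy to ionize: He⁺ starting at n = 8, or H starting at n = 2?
H at n = 2 (E = -3.401425 eV)

Using E_n = -13.6057 Z² / n² eV:

He⁺ (Z = 2) at n = 8:
E = -13.6057 × 2² / 8² = -13.6057 × 4 / 64 = -0.850356250 eV

H (Z = 1) at n = 2:
E = -13.6057 × 1² / 2² = -13.6057 × 1 / 4 = -3.401425000 eV

Since -3.401425000 eV < -0.850356250 eV,
H at n = 2 is more tightly bound (requires more energy to ionize).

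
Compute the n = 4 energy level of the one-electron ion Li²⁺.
-7.65 eV

For hydrogen-like ions, the energy levels scale with Z²:
E_n = -13.6057 Z² / n² eV

For Li²⁺ (Z = 3) at n = 4:
E_4 = -13.6057 × 3² / 4²
E_4 = -13.6057 × 9 / 16
E_4 = -122.4513 / 16
E_4 = -7.65 eV

The energy is 9 times more negative than hydrogen at the same n due to the stronger nuclear charge.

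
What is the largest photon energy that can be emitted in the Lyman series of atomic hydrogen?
13.606 eV

The series limit corresponds to the transition from n = ∞ to n = 1.
This is the highest energy (shortest wavelength) transition in the Lyman series.

E_∞ = 0 eV
E_1 = -13.6057 / 1² = -13.606 eV

Energy at series limit:
ΔE = E_∞ - E_1 = 0 - (-13.606) = 13.606 eV

This energy equals the ionization energy from the n = 1 state of hydrogen.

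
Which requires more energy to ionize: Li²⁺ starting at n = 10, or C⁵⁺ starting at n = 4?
C⁵⁺ at n = 4 (E = -30.613 eV)

Using E_n = -13.6057 Z² / n² eV:

Li²⁺ (Z = 3) at n = 10:
E = -13.6057 × 3² / 10² = -13.6057 × 9 / 100 = -1.224513 eV

C⁵⁺ (Z = 6) at n = 4:
E = -13.6057 × 6² / 4² = -13.6057 × 36 / 16 = -30.612825 eV

Since -30.612825 eV < -1.224513 eV,
C⁵⁺ at n = 4 is more tightly bound (requires more energy to ionize).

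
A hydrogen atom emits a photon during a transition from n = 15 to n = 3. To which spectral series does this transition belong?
Paschen series

The spectral series in hydrogen are named based on the final (lower) energy level:
- Lyman series: n_final = 1 (ultraviolet)
- Balmer series: n_final = 2 (visible/near-UV)
- Paschen series: n_final = 3 (infrared)
- Brackett series: n_final = 4 (infrared)
- Pfund series: n_final = 5 (far infrared)

Since this transition ends at n = 3, it belongs to the Paschen series.

For reference, this 15 → 3 line has photon energy
ΔE = 13.6057 eV × (1/3² - 1/15²) = 1.451274667 eV,
corresponding to wavelength λ = hc/ΔE = 1239.84 eV·nm / 1.451274667 eV = 854.31106 nm in the infrared region.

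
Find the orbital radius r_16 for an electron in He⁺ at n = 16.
6.7735 nm (or 67.7347 Å)

The Bohr radius formula is:
r_n = n² a₀ / Z

where a₀ = 0.0529177 nm is the Bohr radius.

For He⁺ (Z = 2) at n = 16:
r_16 = 16² × 0.0529177 nm / 2
r_16 = 256 × 0.0529177 nm / 2
r_16 = 13.54693 nm / 2
r_16 = 6.7735 nm

The electron orbits at approximately 6.7735 nm from the nucleus.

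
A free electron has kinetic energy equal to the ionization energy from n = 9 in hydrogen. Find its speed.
2.43077e+05 m/s (or 0.08% of c)

The binding energy at n = 9 for hydrogen is:
E_9 = -13.6057/9² = -0.167971605 eV
|E_9| = 0.167971605 eV

Convert to Joules:
KE = 0.167971605 eV × (1.602177 × 10⁻¹⁹ J/eV) = 2.6912024e-20 J

Using KE = ½mv²:
v = √(2·KE/m_e)
v = √(2 × 2.6912024e-20 J / 9.10938 × 10⁻³¹ kg)
v = 2.43077e+05 m/s

This is approximately 0.08% the speed of light.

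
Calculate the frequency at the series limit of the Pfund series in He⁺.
5.264e+14 Hz

The series limit corresponds to the transition from n = ∞ to n = 5.
This is the highest energy (shortest wavelength) transition in the Pfund series.

E_∞ = 0 eV
E_5 = -13.6057 × 2² / 5² = -2.176912 eV

Energy at series limit:
ΔE = E_∞ - E_5 = 0 - (-2.176912) = 2.176912 eV
E = 2.176912 eV × (1.602177 × 10⁻¹⁹ J/eV) = 3.48780e-19 J
f = E/h = 3.48780e-19 J / (6.62607 × 10⁻³⁴ J·s) = 5.264e+14 Hz

This energy equals the ionization energy from the n = 5 state of He⁺.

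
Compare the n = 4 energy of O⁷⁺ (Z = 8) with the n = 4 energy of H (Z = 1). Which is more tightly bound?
O⁷⁺ at n = 4 (E = -54.42280 eV)

Using E_n = -13.6057 Z² / n² eV:

O⁷⁺ (Z = 8) at n = 4:
E = -13.6057 × 8² / 4² = -13.6057 × 64 / 16 = -54.42280000 eV

H (Z = 1) at n = 4:
E = -13.6057 × 1² / 4² = -13.6057 × 1 / 16 = -0.85035625 eV

Since -54.42280000 eV < -0.85035625 eV,
O⁷⁺ at n = 4 is more tightly bound (requires more energy to ionize).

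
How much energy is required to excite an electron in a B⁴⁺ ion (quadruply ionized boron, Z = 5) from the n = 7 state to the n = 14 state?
5.2063 eV

The energy levels of a hydrogen-like atom are E_n = -13.6057 Z² eV / n².

Energy at n = 7: E_7 = -13.6057 × 5² / 7² = -6.9416837 eV
Energy at n = 14: E_14 = -13.6057 × 5² / 14² = -1.7354209 eV

The excitation energy is the difference:
ΔE = E_14 - E_7
ΔE = -1.7354209 - (-6.9416837)
ΔE = 5.2063 eV

Since this is positive, energy must be absorbed (photon absorption).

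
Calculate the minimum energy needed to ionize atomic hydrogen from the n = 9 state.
0.16797 eV

The ionization energy is the energy needed to remove the electron completely (n → ∞).

For hydrogen, E_n = -13.6057 eV / n².

At n = 9: E_9 = -13.6057 / 9² = -0.16797160 eV
At n = ∞: E_∞ = 0 eV

Ionization energy = E_∞ - E_9 = 0 - (-0.16797160) = 0.16797160 eV
Ionization energy ≈ 0.16797 eV

This is also called the binding energy of the electron in state n = 9.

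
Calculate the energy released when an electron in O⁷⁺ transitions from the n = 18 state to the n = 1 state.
868.0773 eV

The energy levels are E_n = -13.6057 Z² eV / n².

Energy at n = 18: E_18 = -13.6057 × 8² / 18² = -2.6875457 eV
Energy at n = 1: E_1 = -13.6057 × 8² / 1² = -870.7648000 eV

For emission (electron falling to lower state), the photon energy is:
E_photon = E_18 - E_1 = |-2.6875457 - (-870.7648000)|
E_photon = 868.0773 eV

This energy is carried away by the emitted photon.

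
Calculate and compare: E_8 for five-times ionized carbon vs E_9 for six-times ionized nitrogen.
N⁶⁺ at n = 9 (E = -8.2306 eV)

Using E_n = -13.6057 Z² / n² eV:

C⁵⁺ (Z = 6) at n = 8:
E = -13.6057 × 6² / 8² = -13.6057 × 36 / 64 = -7.6532063 eV

N⁶⁺ (Z = 7) at n = 9:
E = -13.6057 × 7² / 9² = -13.6057 × 49 / 81 = -8.2306086 eV

Since -8.2306086 eV < -7.6532063 eV,
N⁶⁺ at n = 9 is more tightly bound (requires more energy to ionize).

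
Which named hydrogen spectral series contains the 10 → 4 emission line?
Brackett series

The spectral series in hydrogen are named based on the final (lower) energy level:
- Lyman series: n_final = 1 (ultraviolet)
- Balmer series: n_final = 2 (visible/near-UV)
- Paschen series: n_final = 3 (infrared)
- Brackett series: n_final = 4 (infrared)
- Pfund series: n_final = 5 (far infrared)

Since this transition ends at n = 4, it belongs to the Brackett series.

For reference, this 10 → 4 line has photon energy
ΔE = 13.6057 eV × (1/4² - 1/10²) = 0.7142992500 eV,
corresponding to wavelength λ = hc/ΔE = 1239.84 eV·nm / 0.7142992500 eV = 1735.7431 nm in the infrared region.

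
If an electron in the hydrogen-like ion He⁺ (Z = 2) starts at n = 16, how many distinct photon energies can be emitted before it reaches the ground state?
120

The electron can occupy levels n = 1, 2, ..., 16 during de-excitation — that is m = 16 - 1 + 1 = 16 distinct levels.

The number of distinct spectral lines equals the number of ways to choose 2 of these m levels (each pair gives one possible emission transition):

Number of lines = m(m-1)/2 = 16×15/2 = 120

These correspond to all possible transitions between the 16 levels:
16 → 15, 16 → 14, 16 → 13, 16 → 12, 16 → 11, 16 → 10, 16 → 9, 16 → 8...

Each transition produces a photon with a unique energy (and thus wavelength). This count does not depend on Z.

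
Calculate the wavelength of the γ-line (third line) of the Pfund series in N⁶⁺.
76.296 nm

The lines of a series are numbered from the longest wavelength (smallest ΔE) outward; the third line is the transition from n = n_f + 3 to n_f.
The Pfund series has all transitions ending at n_f = 5.

For N⁶⁺ (Z = 7), the third line (γ-line) is the jump from n = 8 to n = 5:
E_8 = -13.6057 × 7² / 8² = -10.41686 eV
E_5 = -13.6057 × 7² / 5² = -26.66717 eV
ΔE = E_8 - E_5 = 16.25031 eV

λ = hc/E = 1239.84 eV·nm / 16.25031 eV
λ = 76.296 nm

This is the γ-line of the Pfund series in N⁶⁺.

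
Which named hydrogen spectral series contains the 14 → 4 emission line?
Brackett series

The spectral series in hydrogen are named based on the final (lower) energy level:
- Lyman series: n_final = 1 (ultraviolet)
- Balmer series: n_final = 2 (visible/near-UV)
- Paschen series: n_final = 3 (infrared)
- Brackett series: n_final = 4 (infrared)
- Pfund series: n_final = 5 (far infrared)

Since this transition ends at n = 4, it belongs to the Brackett series.

For reference, this 14 → 4 line has photon energy
ΔE = 13.6057 eV × (1/4² - 1/14²) = 0.78093941 eV,
corresponding to wavelength λ = hc/ΔE = 1239.84 eV·nm / 0.78093941 eV = 1587.63 nm in the infrared region.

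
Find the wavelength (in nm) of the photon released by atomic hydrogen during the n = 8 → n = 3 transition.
954.34 nm

First, find the transition energy using E_n = -13.6057 / n² eV:
E_8 = -13.6057 / 8² = -0.212589 eV
E_3 = -13.6057 / 3² = -1.511744 eV

Photon energy: |ΔE| = |E_3 - E_8| = 1.299155 eV

Convert to wavelength using E = hc/λ with hc = 1239.84 eV·nm:
λ = hc/E = 1239.84 eV·nm / 1.299155 eV
λ = 954.34 nm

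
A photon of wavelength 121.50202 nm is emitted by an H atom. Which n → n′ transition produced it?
n = 2 → n = 1

First, find the photon energy from the wavelength (hc = 1239.84 eV·nm):
E = hc/λ = 1239.84 eV·nm / 121.50202 nm = 10.204275 eV

The energy levels of hydrogen satisfy E_n = -13.6057 / n² eV, so an emission n_i → n_f releases
ΔE = 13.6057 × (1/n_f² − 1/n_i²) eV.

Setting ΔE equal to the photon energy:
1/n_f² − 1/n_i² = 10.204275 / 13.6057 = 0.75000000

Since 1/n_i² must be positive, we need 1/n_f² > 0.75000000, i.e. n_f ≤ 1. For each allowed n_f, solve n_i = (1/n_f² − 0.75000000)^(−1/2) and check whether it is a whole number:
  n_f = 1: 1/n_i² = 1.00000000 − 0.75000000 = 0.25000000 → n_i = 2.000  → integer, n_i = 2 ✓

Only n_f = 1 gives an integer upper level, n_i = 2.

The transition is from n = 2 to n = 1 (emission).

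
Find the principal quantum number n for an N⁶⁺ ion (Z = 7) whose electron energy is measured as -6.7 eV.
n = 10

The exact energy levels follow E_n = -13.6057 Z² / n² eV with Z = 7.

The measured value (-6.7 eV) is reported to only 2 significant figures, so we must test candidate n values and see which one matches to that precision.

Candidate energies:
  n = 8:  E = -13.6057 × 7² / 8² = -10.416864 eV
  n = 9:  E = -13.6057 × 7² / 9² = -8.230609 eV
  n = 10:  E = -13.6057 × 7² / 10² = -6.666793 eV  ← matches
  n = 11:  E = -13.6057 × 7² / 11² = -5.509746 eV
  n = 12:  E = -13.6057 × 7² / 12² = -4.629717 eV

Checking against the measurement of -6.7 eV (2 sig figs), only n = 10 agrees:
E_10 = -6.666793 eV, which rounds to -6.7 eV ✓

Therefore n = 10.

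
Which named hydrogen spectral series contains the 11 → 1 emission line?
Lyman series

The spectral series in hydrogen are named based on the final (lower) energy level:
- Lyman series: n_final = 1 (ultraviolet)
- Balmer series: n_final = 2 (visible/near-UV)
- Paschen series: n_final = 3 (infrared)
- Brackett series: n_final = 4 (infrared)
- Pfund series: n_final = 5 (far infrared)

Since this transition ends at n = 1, it belongs to the Lyman series.

For reference, this 11 → 1 line has photon energy
ΔE = 13.6057 eV × (1/1² - 1/11²) = 13.493256 eV,
corresponding to wavelength λ = hc/ΔE = 1239.84 eV·nm / 13.493256 eV = 91.8859 nm in the ultraviolet region.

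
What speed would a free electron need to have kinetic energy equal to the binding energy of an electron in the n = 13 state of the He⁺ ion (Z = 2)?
3.3657e+05 m/s (or 0.1123% of c)

The binding energy at n = 13 for He⁺ is:
E_13 = -13.6057 × 2²/13² = -0.32202840 eV
|E_13| = 0.32202840 eV

Convert to Joules:
KE = 0.32202840 eV × (1.602177 × 10⁻¹⁹ J/eV) = 5.159465e-20 J

Using KE = ½mv²:
v = √(2·KE/m_e)
v = √(2 × 5.159465e-20 J / 9.10938 × 10⁻³¹ kg)
v = 3.3657e+05 m/s

This is approximately 0.1123% the speed of light.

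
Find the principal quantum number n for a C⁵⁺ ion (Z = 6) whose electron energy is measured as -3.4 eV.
n = 12

The exact energy levels follow E_n = -13.6057 Z² / n² eV with Z = 6.

The measured value (-3.4 eV) is reported to only 2 significant figures, so we must test candidate n values and see which one matches to that precision.

Candidate energies:
  n = 10:  E = -13.6057 × 6² / 10² = -4.89805 eV
  n = 11:  E = -13.6057 × 6² / 11² = -4.04798 eV
  n = 12:  E = -13.6057 × 6² / 12² = -3.40143 eV  ← matches
  n = 13:  E = -13.6057 × 6² / 13² = -2.89826 eV
  n = 14:  E = -13.6057 × 6² / 14² = -2.49901 eV

Checking against the measurement of -3.4 eV (2 sig figs), only n = 12 agrees:
E_12 = -3.40143 eV, which rounds to -3.4 eV ✓

Therefore n = 12.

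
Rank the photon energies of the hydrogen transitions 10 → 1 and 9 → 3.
10 → 1

Calculate the energy for each transition:

Transition 10 → 1:
ΔE₁ = |E_1 - E_10| = |-13.6057/1² - (-13.6057/10²)|
ΔE₁ = |-13.605700000000 - (-0.136057000000)| = 13.469643000 eV

Transition 9 → 3:
ΔE₂ = |E_3 - E_9| = |-13.6057/3² - (-13.6057/9²)|
ΔE₂ = |-1.511744444444 - (-0.167971604938)| = 1.343772840 eV

Since 13.469643000 eV > 1.343772840 eV, the transition 10 → 1 emits the more energetic photon.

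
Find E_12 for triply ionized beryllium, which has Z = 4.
-1.51 eV

For hydrogen-like ions, the energy levels scale with Z²:
E_n = -13.6057 Z² / n² eV

For Be³⁺ (Z = 4) at n = 12:
E_12 = -13.6057 × 4² / 12²
E_12 = -13.6057 × 16 / 144
E_12 = -217.6912 / 144
E_12 = -1.51 eV

The energy is 16 times more negative than hydrogen at the same n due to the stronger nuclear charge.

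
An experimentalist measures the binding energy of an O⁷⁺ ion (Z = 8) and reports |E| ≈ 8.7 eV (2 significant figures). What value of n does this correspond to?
n = 10

The exact energy levels follow E_n = -13.6057 Z² / n² eV with Z = 8.

The measured value (-8.7 eV) is reported to only 2 significant figures, so we must test candidate n values and see which one matches to that precision.

Candidate energies:
  n = 8:  E = -13.6057 × 8² / 8² = -13.605700 eV
  n = 9:  E = -13.6057 × 8² / 9² = -10.750183 eV
  n = 10:  E = -13.6057 × 8² / 10² = -8.707648 eV  ← matches
  n = 11:  E = -13.6057 × 8² / 11² = -7.196403 eV
  n = 12:  E = -13.6057 × 8² / 12² = -6.046978 eV

Checking against the measurement of -8.7 eV (2 sig figs), only n = 10 agrees:
E_10 = -8.707648 eV, which rounds to -8.7 eV ✓

Therefore n = 10.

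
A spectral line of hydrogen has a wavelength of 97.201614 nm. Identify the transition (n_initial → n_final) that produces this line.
n = 4 → n = 1

First, find the photon energy from the wavelength (hc = 1239.84 eV·nm):
E = hc/λ = 1239.84 eV·nm / 97.201614 nm = 12.755344 eV

The energy levels of hydrogen satisfy E_n = -13.6057 / n² eV, so an emission n_i → n_f releases
ΔE = 13.6057 × (1/n_f² − 1/n_i²) eV.

Setting ΔE equal to the photon energy:
1/n_f² − 1/n_i² = 12.755344 / 13.6057 = 0.93750002

Since 1/n_i² must be positive, we need 1/n_f² > 0.93750002, i.e. n_f ≤ 1. For each allowed n_f, solve n_i = (1/n_f² − 0.93750002)^(−1/2) and check whether it is a whole number:
  n_f = 1: 1/n_i² = 1.00000000 − 0.93750002 = 0.06249998 → n_i = 4.000  → integer, n_i = 4 ✓

Only n_f = 1 gives an integer upper level, n_i = 4.

The transition is from n = 4 to n = 1 (emission).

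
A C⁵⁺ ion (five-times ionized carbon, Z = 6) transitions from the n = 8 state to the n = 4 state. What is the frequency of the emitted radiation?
5.552e+15 Hz

First, find the transition energy:
E_8 = -13.6057 × 6² / 8² = -7.653206 eV
E_4 = -13.6057 × 6² / 4² = -30.612825 eV
|ΔE| = |E_4 - E_8| = 22.959619 eV

Convert to Joules: E = 22.959619 eV × (1.602177 × 10⁻¹⁹ J/eV) = 3.67854e-18 J

Using E = hf:
f = E/h = 3.67854e-18 J / (6.62607 × 10⁻³⁴ J·s)
f = 5.552e+15 Hz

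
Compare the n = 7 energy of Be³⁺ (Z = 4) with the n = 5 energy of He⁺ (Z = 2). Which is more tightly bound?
Be³⁺ at n = 7 (E = -4.443 eV)

Using E_n = -13.6057 Z² / n² eV:

Be³⁺ (Z = 4) at n = 7:
E = -13.6057 × 4² / 7² = -13.6057 × 16 / 49 = -4.442678 eV

He⁺ (Z = 2) at n = 5:
E = -13.6057 × 2² / 5² = -13.6057 × 4 / 25 = -2.176912 eV

Since -4.442678 eV < -2.176912 eV,
Be³⁺ at n = 7 is more tightly bound (requires more energy to ionize).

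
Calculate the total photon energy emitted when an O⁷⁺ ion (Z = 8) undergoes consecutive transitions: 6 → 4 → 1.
846.577 eV

The energy levels of O⁷⁺ are E_n = -13.6057 × 8² / n² eV.

First transition (6 → 4):
ΔE₁ = |E_4 - E_6|
ΔE₁ = |-54.422800000 - (-24.187911111)| = 30.234889 eV

Second transition (4 → 1):
ΔE₂ = |E_1 - E_4|
ΔE₂ = |-870.764800000 - (-54.422800000)| = 816.342000 eV

Total energy released:
E_total = ΔE₁ + ΔE₂ = 30.234889 + 816.342000 = 846.577 eV

Note: This equals the direct transition 6 → 1: 846.577 eV ✓
Energy is conserved regardless of the path taken.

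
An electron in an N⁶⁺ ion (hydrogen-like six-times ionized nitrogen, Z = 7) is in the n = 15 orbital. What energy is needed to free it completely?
2.963 eV

The ionization energy is the energy needed to remove the electron completely (n → ∞).

For a hydrogen-like ion with Z = 7, E_n = -13.6057 Z² / n² eV.

At n = 15: E_15 = -13.6057 × 7² / 15² = -2.963019 eV
At n = ∞: E_∞ = 0 eV

Ionization energy = E_∞ - E_15 = 0 - (-2.963019) = 2.963019 eV
Ionization energy ≈ 2.963 eV

This is also called the binding energy of the electron in state n = 15.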